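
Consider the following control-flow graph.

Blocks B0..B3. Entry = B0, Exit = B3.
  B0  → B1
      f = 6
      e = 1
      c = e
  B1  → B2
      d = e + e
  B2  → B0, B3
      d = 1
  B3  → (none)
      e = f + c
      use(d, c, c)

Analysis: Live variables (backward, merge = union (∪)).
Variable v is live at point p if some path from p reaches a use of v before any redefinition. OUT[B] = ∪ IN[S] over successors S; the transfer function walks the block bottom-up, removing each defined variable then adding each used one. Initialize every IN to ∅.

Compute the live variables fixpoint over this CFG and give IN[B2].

Fixpoint table:
  B0: | IN={} | OUT={c, e, f}
  B1: | IN={c, e, f} | OUT={c, f}
  B2: | IN={c, f} | OUT={c, d, f}
  B3: | IN={c, d, f} | OUT={}

Merge at B2: OUT[B2] = IN[B0] ⊔ IN[B3] = {c, d, f}
Applying B2's transfer function to that OUT value gives IN[B2] (row B2 above).

Answer: {c, f}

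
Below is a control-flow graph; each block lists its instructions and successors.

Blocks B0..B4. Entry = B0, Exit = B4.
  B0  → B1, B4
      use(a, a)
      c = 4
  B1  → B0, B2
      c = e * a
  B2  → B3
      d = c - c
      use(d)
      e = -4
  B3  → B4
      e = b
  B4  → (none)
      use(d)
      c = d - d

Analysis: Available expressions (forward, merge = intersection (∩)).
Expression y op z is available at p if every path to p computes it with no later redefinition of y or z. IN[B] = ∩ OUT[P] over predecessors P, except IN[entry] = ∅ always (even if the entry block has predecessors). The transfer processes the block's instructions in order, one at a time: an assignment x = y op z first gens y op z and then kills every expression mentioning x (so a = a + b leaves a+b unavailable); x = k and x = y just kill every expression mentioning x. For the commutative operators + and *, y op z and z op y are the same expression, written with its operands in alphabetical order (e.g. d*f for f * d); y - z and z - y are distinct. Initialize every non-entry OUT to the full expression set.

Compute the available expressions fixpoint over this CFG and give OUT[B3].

Converged values:
  B0:   IN={}   OUT={}
  B1:   IN={}   OUT={a*e}
  B2:   IN={a*e}   OUT={c-c}
  B3:   IN={c-c}   OUT={c-c}
  B4:   IN={}   OUT={d-d}

Merge at B3: IN[B3] = OUT[B2] = {c-c}
Applying B3's transfer function to that IN value gives OUT[B3] (row B3 above).

Answer: {c-c}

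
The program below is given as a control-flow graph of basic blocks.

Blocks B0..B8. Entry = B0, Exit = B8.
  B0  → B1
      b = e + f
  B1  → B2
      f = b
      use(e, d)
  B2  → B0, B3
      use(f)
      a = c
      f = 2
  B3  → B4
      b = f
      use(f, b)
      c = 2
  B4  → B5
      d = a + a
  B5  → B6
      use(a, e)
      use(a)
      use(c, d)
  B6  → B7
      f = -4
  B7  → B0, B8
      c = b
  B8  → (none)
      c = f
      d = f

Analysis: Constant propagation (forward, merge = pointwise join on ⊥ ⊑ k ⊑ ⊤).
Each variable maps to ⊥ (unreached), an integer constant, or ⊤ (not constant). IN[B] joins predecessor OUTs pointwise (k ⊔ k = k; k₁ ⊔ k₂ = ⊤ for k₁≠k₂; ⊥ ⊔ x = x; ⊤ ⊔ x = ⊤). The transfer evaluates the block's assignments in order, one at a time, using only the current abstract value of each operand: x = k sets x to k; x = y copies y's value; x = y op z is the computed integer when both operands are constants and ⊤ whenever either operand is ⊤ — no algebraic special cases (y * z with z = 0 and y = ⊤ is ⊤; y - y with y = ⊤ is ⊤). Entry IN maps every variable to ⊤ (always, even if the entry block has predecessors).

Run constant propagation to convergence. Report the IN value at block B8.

Per-block solution:
  B0:   IN=(all ⊤)   OUT=(all ⊤)
  B1:   IN=(all ⊤)   OUT=(all ⊤)
  B2:   IN=(all ⊤)   OUT={f:2; rest ⊤}
  B3:   IN={f:2; rest ⊤}   OUT={b:2, c:2, f:2; rest ⊤}
  B4:   IN={b:2, c:2, f:2; rest ⊤}   OUT={b:2, c:2, f:2; rest ⊤}
  B5:   IN={b:2, c:2, f:2; rest ⊤}   OUT={b:2, c:2, f:2; rest ⊤}
  B6:   IN={b:2, c:2, f:2; rest ⊤}   OUT={b:2, c:2, f:-4; rest ⊤}
  B7:   IN={b:2, c:2, f:-4; rest ⊤}   OUT={b:2, c:2, f:-4; rest ⊤}
  B8:   IN={b:2, c:2, f:-4; rest ⊤}   OUT={b:2, c:-4, d:-4, f:-4; rest ⊤}

Merge at B8: IN[B8] = OUT[B7] = {a: ⊤, b: 2, c: 2, d: ⊤, e: ⊤, f: -4}

Answer: {a: ⊤, b: 2, c: 2, d: ⊤, e: ⊤, f: -4}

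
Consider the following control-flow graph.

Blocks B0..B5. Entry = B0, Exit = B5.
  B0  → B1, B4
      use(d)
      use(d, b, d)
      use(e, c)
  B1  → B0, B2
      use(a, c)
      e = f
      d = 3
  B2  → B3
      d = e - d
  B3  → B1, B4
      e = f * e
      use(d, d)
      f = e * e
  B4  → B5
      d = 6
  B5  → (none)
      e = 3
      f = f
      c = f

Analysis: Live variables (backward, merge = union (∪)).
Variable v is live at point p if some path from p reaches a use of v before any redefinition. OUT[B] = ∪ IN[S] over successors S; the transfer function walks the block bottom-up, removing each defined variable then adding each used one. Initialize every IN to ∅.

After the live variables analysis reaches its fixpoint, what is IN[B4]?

Answer: {f}

Trace:
Fixpoint table:
  B0:  IN={a, b, c, d, e, f}  OUT={a, b, c, f}
  B1:  IN={a, b, c, f}  OUT={a, b, c, d, e, f}
  B2:  IN={a, b, c, d, e, f}  OUT={a, b, c, d, e, f}
  B3:  IN={a, b, c, d, e, f}  OUT={a, b, c, f}
  B4:  IN={f}  OUT={f}
  B5:  IN={f}  OUT={}

Merge at B4: OUT[B4] = IN[B5] = {f}
Applying B4's transfer function to that OUT value gives IN[B4] (row B4 above).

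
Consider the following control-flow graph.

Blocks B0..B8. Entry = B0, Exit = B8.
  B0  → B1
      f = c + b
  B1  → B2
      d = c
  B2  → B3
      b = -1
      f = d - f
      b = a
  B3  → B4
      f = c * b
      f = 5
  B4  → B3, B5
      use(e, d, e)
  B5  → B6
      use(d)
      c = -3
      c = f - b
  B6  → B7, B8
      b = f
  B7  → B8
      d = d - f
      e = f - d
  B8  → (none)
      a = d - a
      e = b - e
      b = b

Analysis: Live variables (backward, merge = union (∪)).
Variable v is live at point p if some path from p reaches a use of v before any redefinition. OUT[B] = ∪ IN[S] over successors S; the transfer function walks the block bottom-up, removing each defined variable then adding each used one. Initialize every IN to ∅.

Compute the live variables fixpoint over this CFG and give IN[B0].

Answer: {a, b, c, e}

Trace:
Fixpoint table:
  B0: | IN={a, b, c, e} | OUT={a, c, e, f}
  B1: | IN={a, c, e, f} | OUT={a, c, d, e, f}
  B2: | IN={a, c, d, e, f} | OUT={a, b, c, d, e}
  B3: | IN={a, b, c, d, e} | OUT={a, b, c, d, e, f}
  B4: | IN={a, b, c, d, e, f} | OUT={a, b, c, d, e, f}
  B5: | IN={a, b, d, e, f} | OUT={a, d, e, f}
  B6: | IN={a, d, e, f} | OUT={a, b, d, e, f}
  B7: | IN={a, b, d, f} | OUT={a, b, d, e}
  B8: | IN={a, b, d, e} | OUT={}

Merge at B0: OUT[B0] = IN[B1] = {a, c, e, f}
Applying B0's transfer function to that OUT value gives IN[B0] (row B0 above).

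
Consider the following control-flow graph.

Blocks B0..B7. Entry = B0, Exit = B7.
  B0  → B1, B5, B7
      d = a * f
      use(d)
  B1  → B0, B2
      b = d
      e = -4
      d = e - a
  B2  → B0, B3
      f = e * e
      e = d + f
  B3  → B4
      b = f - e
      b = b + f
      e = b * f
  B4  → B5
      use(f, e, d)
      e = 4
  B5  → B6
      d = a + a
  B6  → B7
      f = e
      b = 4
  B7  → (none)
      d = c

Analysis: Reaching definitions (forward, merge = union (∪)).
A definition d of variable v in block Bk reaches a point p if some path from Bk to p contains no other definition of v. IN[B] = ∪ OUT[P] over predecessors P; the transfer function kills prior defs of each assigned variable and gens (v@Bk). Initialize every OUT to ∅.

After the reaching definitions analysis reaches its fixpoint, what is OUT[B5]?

Answer: {b@B1, b@B3, d@B5, e@B1, e@B2, e@B4, f@B2}

Working:
Converged values:
  B0: | IN={b@B1, d@B1, e@B1, e@B2, f@B2} | OUT={b@B1, d@B0, e@B1, e@B2, f@B2}
  B1: | IN={b@B1, d@B0, e@B1, e@B2, f@B2} | OUT={b@B1, d@B1, e@B1, f@B2}
  B2: | IN={b@B1, d@B1, e@B1, f@B2} | OUT={b@B1, d@B1, e@B2, f@B2}
  B3: | IN={b@B1, d@B1, e@B2, f@B2} | OUT={b@B3, d@B1, e@B3, f@B2}
  B4: | IN={b@B3, d@B1, e@B3, f@B2} | OUT={b@B3, d@B1, e@B4, f@B2}
  B5: | IN={b@B1, b@B3, d@B0, d@B1, e@B1, e@B2, e@B4, f@B2} | OUT={b@B1, b@B3, d@B5, e@B1, e@B2, e@B4, f@B2}
  B6: | IN={b@B1, b@B3, d@B5, e@B1, e@B2, e@B4, f@B2} | OUT={b@B6, d@B5, e@B1, e@B2, e@B4, f@B6}
  B7: | IN={b@B1, b@B6, d@B0, d@B5, e@B1, e@B2, e@B4, f@B2, f@B6} | OUT={b@B1, b@B6, d@B7, e@B1, e@B2, e@B4, f@B2, f@B6}

Merge at B5: IN[B5] = OUT[B0] ⊔ OUT[B4] = {b@B1, b@B3, d@B0, d@B1, e@B1, e@B2, e@B4, f@B2}
Applying B5's transfer function to that IN value gives OUT[B5] (row B5 above).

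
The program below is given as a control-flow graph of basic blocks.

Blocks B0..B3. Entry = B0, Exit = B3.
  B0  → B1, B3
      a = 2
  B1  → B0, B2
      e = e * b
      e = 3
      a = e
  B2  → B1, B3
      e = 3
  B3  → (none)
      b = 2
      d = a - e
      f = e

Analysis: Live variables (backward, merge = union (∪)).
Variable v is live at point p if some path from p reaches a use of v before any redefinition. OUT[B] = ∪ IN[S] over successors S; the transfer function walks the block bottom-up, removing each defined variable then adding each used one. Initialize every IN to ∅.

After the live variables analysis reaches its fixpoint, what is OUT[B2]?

Per-block solution:
  B0: | IN={b, e} | OUT={a, b, e}
  B1: | IN={b, e} | OUT={a, b, e}
  B2: | IN={a, b} | OUT={a, b, e}
  B3: | IN={a, e} | OUT={}

Merge at B2: OUT[B2] = IN[B1] ⊔ IN[B3] = {a, b, e}

Answer: {a, b, e}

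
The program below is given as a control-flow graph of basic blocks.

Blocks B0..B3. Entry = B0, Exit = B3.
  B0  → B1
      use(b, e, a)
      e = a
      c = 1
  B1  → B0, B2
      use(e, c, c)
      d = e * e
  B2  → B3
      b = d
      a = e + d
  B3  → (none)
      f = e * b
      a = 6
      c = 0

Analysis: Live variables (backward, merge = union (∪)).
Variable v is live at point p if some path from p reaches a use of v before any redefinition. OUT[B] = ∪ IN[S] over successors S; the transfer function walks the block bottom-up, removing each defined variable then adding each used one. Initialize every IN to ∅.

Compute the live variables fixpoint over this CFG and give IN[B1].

Converged values:
  B0:   IN={a, b, e}   OUT={a, b, c, e}
  B1:   IN={a, b, c, e}   OUT={a, b, d, e}
  B2:   IN={d, e}   OUT={b, e}
  B3:   IN={b, e}   OUT={}

Merge at B1: OUT[B1] = IN[B0] ⊔ IN[B2] = {a, b, d, e}
Applying B1's transfer function to that OUT value gives IN[B1] (row B1 above).

Answer: {a, b, c, e}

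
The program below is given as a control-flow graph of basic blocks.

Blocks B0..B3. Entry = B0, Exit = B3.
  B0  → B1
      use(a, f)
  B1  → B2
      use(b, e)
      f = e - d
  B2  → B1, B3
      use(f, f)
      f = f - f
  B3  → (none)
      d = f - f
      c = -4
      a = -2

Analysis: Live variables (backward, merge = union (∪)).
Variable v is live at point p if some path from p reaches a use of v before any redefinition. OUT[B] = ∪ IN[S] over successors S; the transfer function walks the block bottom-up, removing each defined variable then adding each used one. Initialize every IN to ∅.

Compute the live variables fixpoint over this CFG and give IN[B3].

Per-block solution:
  B0:   IN={a, b, d, e, f}   OUT={b, d, e}
  B1:   IN={b, d, e}   OUT={b, d, e, f}
  B2:   IN={b, d, e, f}   OUT={b, d, e, f}
  B3:   IN={f}   OUT={}

B3 is the boundary node: OUT[B3] = {}
Applying B3's transfer function to that OUT value gives IN[B3] (row B3 above).

Answer: {f}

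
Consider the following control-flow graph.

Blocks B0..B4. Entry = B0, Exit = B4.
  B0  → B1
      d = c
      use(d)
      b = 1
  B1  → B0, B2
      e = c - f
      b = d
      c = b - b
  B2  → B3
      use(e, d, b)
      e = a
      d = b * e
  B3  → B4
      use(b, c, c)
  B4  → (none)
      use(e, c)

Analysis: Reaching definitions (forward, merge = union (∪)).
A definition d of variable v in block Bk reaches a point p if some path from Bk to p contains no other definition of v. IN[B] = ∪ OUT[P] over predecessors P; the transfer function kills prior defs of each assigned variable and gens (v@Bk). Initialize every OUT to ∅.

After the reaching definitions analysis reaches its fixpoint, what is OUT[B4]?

Answer: {b@B1, c@B1, d@B2, e@B2}

Derivation:
Converged values:
  B0:  IN={b@B1, c@B1, d@B0, e@B1}  OUT={b@B0, c@B1, d@B0, e@B1}
  B1:  IN={b@B0, c@B1, d@B0, e@B1}  OUT={b@B1, c@B1, d@B0, e@B1}
  B2:  IN={b@B1, c@B1, d@B0, e@B1}  OUT={b@B1, c@B1, d@B2, e@B2}
  B3:  IN={b@B1, c@B1, d@B2, e@B2}  OUT={b@B1, c@B1, d@B2, e@B2}
  B4:  IN={b@B1, c@B1, d@B2, e@B2}  OUT={b@B1, c@B1, d@B2, e@B2}

Merge at B4: IN[B4] = OUT[B3] = {b@B1, c@B1, d@B2, e@B2}
Applying B4's transfer function to that IN value gives OUT[B4] (row B4 above).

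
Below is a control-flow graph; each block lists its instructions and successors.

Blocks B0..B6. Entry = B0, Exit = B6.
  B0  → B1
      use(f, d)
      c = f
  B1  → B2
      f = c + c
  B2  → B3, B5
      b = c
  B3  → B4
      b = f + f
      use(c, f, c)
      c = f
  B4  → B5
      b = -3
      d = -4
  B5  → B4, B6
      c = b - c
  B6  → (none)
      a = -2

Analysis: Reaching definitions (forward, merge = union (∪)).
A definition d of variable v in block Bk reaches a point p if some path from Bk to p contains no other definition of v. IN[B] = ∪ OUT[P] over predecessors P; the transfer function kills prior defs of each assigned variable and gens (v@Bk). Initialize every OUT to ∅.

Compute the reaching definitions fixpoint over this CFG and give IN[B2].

Answer: {c@B0, f@B1}

Working:
Fixpoint table:
  B0:   IN={}   OUT={c@B0}
  B1:   IN={c@B0}   OUT={c@B0, f@B1}
  B2:   IN={c@B0, f@B1}   OUT={b@B2, c@B0, f@B1}
  B3:   IN={b@B2, c@B0, f@B1}   OUT={b@B3, c@B3, f@B1}
  B4:   IN={b@B2, b@B3, b@B4, c@B3, c@B5, d@B4, f@B1}   OUT={b@B4, c@B3, c@B5, d@B4, f@B1}
  B5:   IN={b@B2, b@B4, c@B0, c@B3, c@B5, d@B4, f@B1}   OUT={b@B2, b@B4, c@B5, d@B4, f@B1}
  B6:   IN={b@B2, b@B4, c@B5, d@B4, f@B1}   OUT={a@B6, b@B2, b@B4, c@B5, d@B4, f@B1}

Merge at B2: IN[B2] = OUT[B1] = {c@B0, f@B1}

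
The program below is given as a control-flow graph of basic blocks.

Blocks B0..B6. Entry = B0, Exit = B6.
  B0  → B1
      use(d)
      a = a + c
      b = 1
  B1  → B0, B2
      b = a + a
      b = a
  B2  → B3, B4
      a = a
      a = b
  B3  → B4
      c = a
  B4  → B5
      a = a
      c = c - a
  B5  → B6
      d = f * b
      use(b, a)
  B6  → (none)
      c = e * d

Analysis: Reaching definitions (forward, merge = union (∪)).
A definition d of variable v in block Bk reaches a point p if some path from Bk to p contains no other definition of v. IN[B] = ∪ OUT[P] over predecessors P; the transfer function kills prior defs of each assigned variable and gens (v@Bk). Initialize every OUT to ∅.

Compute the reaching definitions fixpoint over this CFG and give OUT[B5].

Per-block solution:
  B0: | IN={a@B0, b@B1} | OUT={a@B0, b@B0}
  B1: | IN={a@B0, b@B0} | OUT={a@B0, b@B1}
  B2: | IN={a@B0, b@B1} | OUT={a@B2, b@B1}
  B3: | IN={a@B2, b@B1} | OUT={a@B2, b@B1, c@B3}
  B4: | IN={a@B2, b@B1, c@B3} | OUT={a@B4, b@B1, c@B4}
  B5: | IN={a@B4, b@B1, c@B4} | OUT={a@B4, b@B1, c@B4, d@B5}
  B6: | IN={a@B4, b@B1, c@B4, d@B5} | OUT={a@B4, b@B1, c@B6, d@B5}

Merge at B5: IN[B5] = OUT[B4] = {a@B4, b@B1, c@B4}
Applying B5's transfer function to that IN value gives OUT[B5] (row B5 above).

Answer: {a@B4, b@B1, c@B4, d@B5}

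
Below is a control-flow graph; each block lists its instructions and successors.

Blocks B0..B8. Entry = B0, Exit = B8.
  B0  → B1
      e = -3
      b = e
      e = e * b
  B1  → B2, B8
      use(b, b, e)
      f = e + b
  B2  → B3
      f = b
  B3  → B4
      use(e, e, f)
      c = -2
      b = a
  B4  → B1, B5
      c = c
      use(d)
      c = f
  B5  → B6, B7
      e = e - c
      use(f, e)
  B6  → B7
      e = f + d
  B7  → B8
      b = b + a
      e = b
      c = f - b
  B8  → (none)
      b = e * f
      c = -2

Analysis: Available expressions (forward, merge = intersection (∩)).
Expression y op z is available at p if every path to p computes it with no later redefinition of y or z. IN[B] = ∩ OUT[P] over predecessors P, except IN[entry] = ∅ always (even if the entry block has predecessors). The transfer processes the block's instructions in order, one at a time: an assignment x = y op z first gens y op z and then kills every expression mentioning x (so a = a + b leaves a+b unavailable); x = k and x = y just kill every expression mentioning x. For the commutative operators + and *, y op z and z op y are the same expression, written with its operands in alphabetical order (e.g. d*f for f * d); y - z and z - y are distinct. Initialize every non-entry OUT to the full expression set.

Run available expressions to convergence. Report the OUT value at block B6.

Answer: {d+f}

Derivation:
Fixpoint table:
  B0:  IN={}  OUT={}
  B1:  IN={}  OUT={b+e}
  B2:  IN={b+e}  OUT={b+e}
  B3:  IN={b+e}  OUT={}
  B4:  IN={}  OUT={}
  B5:  IN={}  OUT={}
  B6:  IN={}  OUT={d+f}
  B7:  IN={}  OUT={f-b}
  B8:  IN={}  OUT={e*f}

Merge at B6: IN[B6] = OUT[B5] = {}
Applying B6's transfer function to that IN value gives OUT[B6] (row B6 above).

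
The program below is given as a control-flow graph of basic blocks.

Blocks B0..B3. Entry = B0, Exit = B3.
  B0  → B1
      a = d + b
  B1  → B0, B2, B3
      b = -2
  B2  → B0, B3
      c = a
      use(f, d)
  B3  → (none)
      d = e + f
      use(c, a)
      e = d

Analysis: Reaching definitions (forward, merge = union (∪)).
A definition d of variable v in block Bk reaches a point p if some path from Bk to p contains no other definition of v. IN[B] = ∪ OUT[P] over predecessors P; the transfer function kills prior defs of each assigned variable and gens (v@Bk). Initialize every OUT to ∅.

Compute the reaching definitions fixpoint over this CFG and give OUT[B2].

Answer: {a@B0, b@B1, c@B2}

Derivation:
Per-block solution:
  B0: | IN={a@B0, b@B1, c@B2} | OUT={a@B0, b@B1, c@B2}
  B1: | IN={a@B0, b@B1, c@B2} | OUT={a@B0, b@B1, c@B2}
  B2: | IN={a@B0, b@B1, c@B2} | OUT={a@B0, b@B1, c@B2}
  B3: | IN={a@B0, b@B1, c@B2} | OUT={a@B0, b@B1, c@B2, d@B3, e@B3}

Merge at B2: IN[B2] = OUT[B1] = {a@B0, b@B1, c@B2}
Applying B2's transfer function to that IN value gives OUT[B2] (row B2 above).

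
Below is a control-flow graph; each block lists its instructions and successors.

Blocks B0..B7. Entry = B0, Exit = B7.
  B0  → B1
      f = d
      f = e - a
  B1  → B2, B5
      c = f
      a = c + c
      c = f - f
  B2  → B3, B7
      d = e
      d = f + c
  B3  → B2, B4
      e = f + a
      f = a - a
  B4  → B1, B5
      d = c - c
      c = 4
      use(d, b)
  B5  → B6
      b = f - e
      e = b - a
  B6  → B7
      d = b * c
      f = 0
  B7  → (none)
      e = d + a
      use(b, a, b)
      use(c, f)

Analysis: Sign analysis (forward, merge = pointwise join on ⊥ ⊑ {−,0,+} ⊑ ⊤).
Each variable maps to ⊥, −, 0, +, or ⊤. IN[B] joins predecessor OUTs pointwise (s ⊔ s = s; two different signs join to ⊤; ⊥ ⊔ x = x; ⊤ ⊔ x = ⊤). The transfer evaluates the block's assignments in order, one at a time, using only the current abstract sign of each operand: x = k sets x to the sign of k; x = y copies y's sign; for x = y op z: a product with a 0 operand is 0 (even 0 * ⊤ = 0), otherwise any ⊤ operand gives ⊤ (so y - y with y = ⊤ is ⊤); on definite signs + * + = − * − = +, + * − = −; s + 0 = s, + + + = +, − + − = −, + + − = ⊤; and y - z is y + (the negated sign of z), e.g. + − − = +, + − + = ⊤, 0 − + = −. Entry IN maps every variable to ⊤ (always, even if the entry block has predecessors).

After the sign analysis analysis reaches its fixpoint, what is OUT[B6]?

Per-block solution:
  B0:  IN=(all ⊤)  OUT=(all ⊤)
  B1:  IN=(all ⊤)  OUT=(all ⊤)
  B2:  IN=(all ⊤)  OUT=(all ⊤)
  B3:  IN=(all ⊤)  OUT=(all ⊤)
  B4:  IN=(all ⊤)  OUT={c:+; rest ⊤}
  B5:  IN=(all ⊤)  OUT=(all ⊤)
  B6:  IN=(all ⊤)  OUT={f:0; rest ⊤}
  B7:  IN=(all ⊤)  OUT=(all ⊤)

Merge at B6: IN[B6] = OUT[B5] = {a: ⊤, b: ⊤, c: ⊤, d: ⊤, e: ⊤, f: ⊤}
Applying B6's transfer function to that IN value gives OUT[B6] (row B6 above).

Answer: {a: ⊤, b: ⊤, c: ⊤, d: ⊤, e: ⊤, f: 0}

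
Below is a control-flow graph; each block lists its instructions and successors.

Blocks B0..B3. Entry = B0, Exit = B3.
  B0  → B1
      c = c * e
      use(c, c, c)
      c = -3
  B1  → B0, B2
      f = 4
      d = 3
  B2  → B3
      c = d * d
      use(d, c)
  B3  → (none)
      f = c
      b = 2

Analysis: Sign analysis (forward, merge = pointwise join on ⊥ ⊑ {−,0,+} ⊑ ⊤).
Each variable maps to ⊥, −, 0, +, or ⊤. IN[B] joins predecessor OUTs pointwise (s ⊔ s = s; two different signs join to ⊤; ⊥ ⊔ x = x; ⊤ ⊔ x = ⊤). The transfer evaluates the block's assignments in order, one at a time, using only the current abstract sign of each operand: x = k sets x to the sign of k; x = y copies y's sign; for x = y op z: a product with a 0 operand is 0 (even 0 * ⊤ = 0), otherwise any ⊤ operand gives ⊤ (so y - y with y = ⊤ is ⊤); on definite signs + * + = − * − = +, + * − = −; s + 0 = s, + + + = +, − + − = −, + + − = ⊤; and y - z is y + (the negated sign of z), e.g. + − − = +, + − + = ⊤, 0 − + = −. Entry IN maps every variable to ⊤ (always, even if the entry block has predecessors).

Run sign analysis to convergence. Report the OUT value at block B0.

Converged values:
  B0:   IN=(all ⊤)   OUT={c:-; rest ⊤}
  B1:   IN={c:-; rest ⊤}   OUT={c:-, d:+, f:+; rest ⊤}
  B2:   IN={c:-, d:+, f:+; rest ⊤}   OUT={c:+, d:+, f:+; rest ⊤}
  B3:   IN={c:+, d:+, f:+; rest ⊤}   OUT={b:+, c:+, d:+, f:+; rest ⊤}

Merge at B0 (entry node, so the boundary value (all ⊤) is joined with the incoming edge(s)): IN[B0] = (all ⊤) ⊔ OUT[B1] = {a: ⊤, b: ⊤, c: ⊤, d: ⊤, e: ⊤, f: ⊤}
Applying B0's transfer function to that IN value gives OUT[B0] (row B0 above).

Answer: {a: ⊤, b: ⊤, c: -, d: ⊤, e: ⊤, f: ⊤}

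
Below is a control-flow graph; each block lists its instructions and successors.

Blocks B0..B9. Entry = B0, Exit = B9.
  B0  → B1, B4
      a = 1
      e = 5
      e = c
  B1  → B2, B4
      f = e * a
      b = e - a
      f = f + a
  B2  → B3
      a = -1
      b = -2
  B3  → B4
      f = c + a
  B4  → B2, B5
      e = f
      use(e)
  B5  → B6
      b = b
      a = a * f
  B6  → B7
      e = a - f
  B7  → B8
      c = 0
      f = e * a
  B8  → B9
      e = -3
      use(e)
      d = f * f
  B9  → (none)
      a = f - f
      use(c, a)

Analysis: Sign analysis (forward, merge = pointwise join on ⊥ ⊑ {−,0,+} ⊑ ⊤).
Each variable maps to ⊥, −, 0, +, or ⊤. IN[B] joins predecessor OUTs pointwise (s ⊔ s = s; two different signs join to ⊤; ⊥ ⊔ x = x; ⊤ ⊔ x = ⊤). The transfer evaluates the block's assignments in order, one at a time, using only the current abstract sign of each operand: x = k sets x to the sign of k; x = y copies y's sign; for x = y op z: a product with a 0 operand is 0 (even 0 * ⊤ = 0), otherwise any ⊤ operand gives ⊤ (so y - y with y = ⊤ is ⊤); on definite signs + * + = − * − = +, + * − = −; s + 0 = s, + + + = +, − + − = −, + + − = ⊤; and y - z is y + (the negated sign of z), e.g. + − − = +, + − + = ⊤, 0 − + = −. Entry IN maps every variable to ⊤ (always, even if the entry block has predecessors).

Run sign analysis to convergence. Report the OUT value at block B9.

Answer: {a: ⊤, b: ⊤, c: 0, d: ⊤, e: -, f: ⊤}

Trace:
Fixpoint table:
  B0:   IN=(all ⊤)   OUT={a:+; rest ⊤}
  B1:   IN={a:+; rest ⊤}   OUT={a:+; rest ⊤}
  B2:   IN=(all ⊤)   OUT={a:-, b:-; rest ⊤}
  B3:   IN={a:-, b:-; rest ⊤}   OUT={a:-, b:-; rest ⊤}
  B4:   IN=(all ⊤)   OUT=(all ⊤)
  B5:   IN=(all ⊤)   OUT=(all ⊤)
  B6:   IN=(all ⊤)   OUT=(all ⊤)
  B7:   IN=(all ⊤)   OUT={c:0; rest ⊤}
  B8:   IN={c:0; rest ⊤}   OUT={c:0, e:-; rest ⊤}
  B9:   IN={c:0, e:-; rest ⊤}   OUT={c:0, e:-; rest ⊤}

Merge at B9: IN[B9] = OUT[B8] = {a: ⊤, b: ⊤, c: 0, d: ⊤, e: -, f: ⊤}
Applying B9's transfer function to that IN value gives OUT[B9] (row B9 above).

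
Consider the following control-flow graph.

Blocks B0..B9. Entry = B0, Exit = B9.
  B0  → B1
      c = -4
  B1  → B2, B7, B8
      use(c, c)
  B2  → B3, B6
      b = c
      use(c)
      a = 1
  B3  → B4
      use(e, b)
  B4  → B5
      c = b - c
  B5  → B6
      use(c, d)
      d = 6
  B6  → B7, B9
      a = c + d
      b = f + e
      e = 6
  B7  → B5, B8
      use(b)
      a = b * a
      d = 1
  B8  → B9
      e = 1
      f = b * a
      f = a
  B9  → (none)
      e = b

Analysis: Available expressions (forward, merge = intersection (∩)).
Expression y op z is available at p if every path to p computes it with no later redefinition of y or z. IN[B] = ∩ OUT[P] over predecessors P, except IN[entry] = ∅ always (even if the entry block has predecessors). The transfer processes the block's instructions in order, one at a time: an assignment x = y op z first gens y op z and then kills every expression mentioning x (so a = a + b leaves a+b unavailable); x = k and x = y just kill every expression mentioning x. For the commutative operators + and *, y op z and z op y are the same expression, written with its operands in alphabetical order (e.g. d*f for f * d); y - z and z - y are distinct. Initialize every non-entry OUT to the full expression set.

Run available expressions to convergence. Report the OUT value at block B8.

Answer: {a*b}

Derivation:
Converged values:
  B0: | IN={} | OUT={}
  B1: | IN={} | OUT={}
  B2: | IN={} | OUT={}
  B3: | IN={} | OUT={}
  B4: | IN={} | OUT={}
  B5: | IN={} | OUT={}
  B6: | IN={} | OUT={c+d}
  B7: | IN={} | OUT={}
  B8: | IN={} | OUT={a*b}
  B9: | IN={} | OUT={}

Merge at B8: IN[B8] = OUT[B1] ∩ OUT[B7] = {}
Applying B8's transfer function to that IN value gives OUT[B8] (row B8 above).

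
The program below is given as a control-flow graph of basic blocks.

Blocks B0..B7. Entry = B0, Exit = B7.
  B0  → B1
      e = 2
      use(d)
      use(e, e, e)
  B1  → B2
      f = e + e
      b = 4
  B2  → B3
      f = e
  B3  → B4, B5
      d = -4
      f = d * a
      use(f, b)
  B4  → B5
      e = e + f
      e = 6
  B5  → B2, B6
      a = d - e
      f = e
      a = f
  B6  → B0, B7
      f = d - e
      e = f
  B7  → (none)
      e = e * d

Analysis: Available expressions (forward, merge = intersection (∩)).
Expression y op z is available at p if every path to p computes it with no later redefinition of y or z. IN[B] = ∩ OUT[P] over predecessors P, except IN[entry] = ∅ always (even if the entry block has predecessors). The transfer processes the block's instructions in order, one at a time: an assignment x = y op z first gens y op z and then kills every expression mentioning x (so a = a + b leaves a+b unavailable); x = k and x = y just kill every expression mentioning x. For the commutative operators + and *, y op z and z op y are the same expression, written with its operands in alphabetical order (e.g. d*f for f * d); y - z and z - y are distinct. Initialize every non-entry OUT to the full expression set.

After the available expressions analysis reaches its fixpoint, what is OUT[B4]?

Answer: {a*d}

Working:
Per-block solution:
  B0: | IN={} | OUT={}
  B1: | IN={} | OUT={e+e}
  B2: | IN={} | OUT={}
  B3: | IN={} | OUT={a*d}
  B4: | IN={a*d} | OUT={a*d}
  B5: | IN={a*d} | OUT={d-e}
  B6: | IN={d-e} | OUT={}
  B7: | IN={} | OUT={}

Merge at B4: IN[B4] = OUT[B3] = {a*d}
Applying B4's transfer function to that IN value gives OUT[B4] (row B4 above).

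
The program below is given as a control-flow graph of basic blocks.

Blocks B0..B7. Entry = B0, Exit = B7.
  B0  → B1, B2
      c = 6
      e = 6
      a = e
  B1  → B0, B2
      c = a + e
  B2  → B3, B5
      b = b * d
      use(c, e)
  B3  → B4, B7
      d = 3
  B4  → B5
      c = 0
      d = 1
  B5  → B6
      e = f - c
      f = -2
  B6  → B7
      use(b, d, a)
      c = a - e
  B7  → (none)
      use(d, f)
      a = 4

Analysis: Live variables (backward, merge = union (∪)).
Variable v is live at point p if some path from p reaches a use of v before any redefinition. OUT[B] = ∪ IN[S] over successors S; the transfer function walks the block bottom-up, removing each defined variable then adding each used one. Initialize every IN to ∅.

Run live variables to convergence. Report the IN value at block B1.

Answer: {a, b, d, e, f}

Working:
Converged values:
  B0: | IN={b, d, f} | OUT={a, b, c, d, e, f}
  B1: | IN={a, b, d, e, f} | OUT={a, b, c, d, e, f}
  B2: | IN={a, b, c, d, e, f} | OUT={a, b, c, d, f}
  B3: | IN={a, b, f} | OUT={a, b, d, f}
  B4: | IN={a, b, f} | OUT={a, b, c, d, f}
  B5: | IN={a, b, c, d, f} | OUT={a, b, d, e, f}
  B6: | IN={a, b, d, e, f} | OUT={d, f}
  B7: | IN={d, f} | OUT={}

Merge at B1: OUT[B1] = IN[B0] ⊔ IN[B2] = {a, b, c, d, e, f}
Applying B1's transfer function to that OUT value gives IN[B1] (row B1 above).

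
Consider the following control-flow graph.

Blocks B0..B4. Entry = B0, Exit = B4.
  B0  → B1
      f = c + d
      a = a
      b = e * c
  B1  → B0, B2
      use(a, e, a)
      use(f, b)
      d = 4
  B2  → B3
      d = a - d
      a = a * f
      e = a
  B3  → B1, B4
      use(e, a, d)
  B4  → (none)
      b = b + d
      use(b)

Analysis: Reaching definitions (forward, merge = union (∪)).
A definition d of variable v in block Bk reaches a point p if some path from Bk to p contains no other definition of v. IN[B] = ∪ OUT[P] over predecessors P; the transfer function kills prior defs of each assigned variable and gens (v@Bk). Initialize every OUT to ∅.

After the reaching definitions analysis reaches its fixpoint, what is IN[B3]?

Answer: {a@B2, b@B0, d@B2, e@B2, f@B0}

Trace:
Converged values:
  B0:  IN={a@B0, a@B2, b@B0, d@B1, e@B2, f@B0}  OUT={a@B0, b@B0, d@B1, e@B2, f@B0}
  B1:  IN={a@B0, a@B2, b@B0, d@B1, d@B2, e@B2, f@B0}  OUT={a@B0, a@B2, b@B0, d@B1, e@B2, f@B0}
  B2:  IN={a@B0, a@B2, b@B0, d@B1, e@B2, f@B0}  OUT={a@B2, b@B0, d@B2, e@B2, f@B0}
  B3:  IN={a@B2, b@B0, d@B2, e@B2, f@B0}  OUT={a@B2, b@B0, d@B2, e@B2, f@B0}
  B4:  IN={a@B2, b@B0, d@B2, e@B2, f@B0}  OUT={a@B2, b@B4, d@B2, e@B2, f@B0}

Merge at B3: IN[B3] = OUT[B2] = {a@B2, b@B0, d@B2, e@B2, f@B0}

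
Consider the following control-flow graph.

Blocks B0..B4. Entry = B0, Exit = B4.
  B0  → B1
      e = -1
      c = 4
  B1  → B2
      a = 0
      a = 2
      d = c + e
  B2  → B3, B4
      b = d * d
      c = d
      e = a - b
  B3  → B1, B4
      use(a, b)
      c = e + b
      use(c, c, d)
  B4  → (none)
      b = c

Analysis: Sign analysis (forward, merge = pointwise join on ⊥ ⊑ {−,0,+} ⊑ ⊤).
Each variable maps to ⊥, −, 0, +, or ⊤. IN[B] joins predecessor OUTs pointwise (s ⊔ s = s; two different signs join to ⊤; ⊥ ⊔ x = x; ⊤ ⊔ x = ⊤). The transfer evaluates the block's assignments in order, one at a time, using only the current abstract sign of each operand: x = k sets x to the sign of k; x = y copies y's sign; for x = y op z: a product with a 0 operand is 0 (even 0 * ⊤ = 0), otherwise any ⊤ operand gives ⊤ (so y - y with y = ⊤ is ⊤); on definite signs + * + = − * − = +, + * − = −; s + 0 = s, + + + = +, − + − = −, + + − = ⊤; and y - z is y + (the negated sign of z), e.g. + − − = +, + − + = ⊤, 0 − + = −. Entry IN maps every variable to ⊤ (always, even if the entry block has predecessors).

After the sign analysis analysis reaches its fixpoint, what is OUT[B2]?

Answer: {a: +, b: ⊤, c: ⊤, d: ⊤, e: ⊤, f: ⊤}

Derivation:
Per-block solution:
  B0: | IN=(all ⊤) | OUT={c:+, e:-; rest ⊤}
  B1: | IN=(all ⊤) | OUT={a:+; rest ⊤}
  B2: | IN={a:+; rest ⊤} | OUT={a:+; rest ⊤}
  B3: | IN={a:+; rest ⊤} | OUT={a:+; rest ⊤}
  B4: | IN={a:+; rest ⊤} | OUT={a:+; rest ⊤}

Merge at B2: IN[B2] = OUT[B1] = {a: +, b: ⊤, c: ⊤, d: ⊤, e: ⊤, f: ⊤}
Applying B2's transfer function to that IN value gives OUT[B2] (row B2 above).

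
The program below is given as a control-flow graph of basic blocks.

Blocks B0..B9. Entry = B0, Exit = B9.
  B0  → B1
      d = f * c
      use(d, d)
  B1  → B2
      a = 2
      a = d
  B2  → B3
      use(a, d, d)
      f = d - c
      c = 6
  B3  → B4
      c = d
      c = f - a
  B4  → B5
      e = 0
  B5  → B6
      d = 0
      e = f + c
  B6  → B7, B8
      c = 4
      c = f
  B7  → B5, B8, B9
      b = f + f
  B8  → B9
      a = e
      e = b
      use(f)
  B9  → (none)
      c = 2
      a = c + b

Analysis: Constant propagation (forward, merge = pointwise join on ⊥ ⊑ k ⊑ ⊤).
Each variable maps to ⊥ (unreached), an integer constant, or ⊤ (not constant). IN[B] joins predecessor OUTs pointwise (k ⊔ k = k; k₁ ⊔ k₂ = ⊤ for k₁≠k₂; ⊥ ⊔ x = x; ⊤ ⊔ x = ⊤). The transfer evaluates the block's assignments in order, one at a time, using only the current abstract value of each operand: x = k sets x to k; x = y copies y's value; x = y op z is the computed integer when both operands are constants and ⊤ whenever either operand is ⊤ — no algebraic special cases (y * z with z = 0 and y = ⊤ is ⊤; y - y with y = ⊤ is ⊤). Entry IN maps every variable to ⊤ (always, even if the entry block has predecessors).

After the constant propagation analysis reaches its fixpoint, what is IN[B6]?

Answer: {a: ⊤, b: ⊤, c: ⊤, d: 0, e: ⊤, f: ⊤}

Trace:
Per-block solution:
  B0:  IN=(all ⊤)  OUT=(all ⊤)
  B1:  IN=(all ⊤)  OUT=(all ⊤)
  B2:  IN=(all ⊤)  OUT={c:6; rest ⊤}
  B3:  IN={c:6; rest ⊤}  OUT=(all ⊤)
  B4:  IN=(all ⊤)  OUT={e:0; rest ⊤}
  B5:  IN=(all ⊤)  OUT={d:0; rest ⊤}
  B6:  IN={d:0; rest ⊤}  OUT={d:0; rest ⊤}
  B7:  IN={d:0; rest ⊤}  OUT={d:0; rest ⊤}
  B8:  IN={d:0; rest ⊤}  OUT={d:0; rest ⊤}
  B9:  IN={d:0; rest ⊤}  OUT={c:2, d:0; rest ⊤}

Merge at B6: IN[B6] = OUT[B5] = {a: ⊤, b: ⊤, c: ⊤, d: 0, e: ⊤, f: ⊤}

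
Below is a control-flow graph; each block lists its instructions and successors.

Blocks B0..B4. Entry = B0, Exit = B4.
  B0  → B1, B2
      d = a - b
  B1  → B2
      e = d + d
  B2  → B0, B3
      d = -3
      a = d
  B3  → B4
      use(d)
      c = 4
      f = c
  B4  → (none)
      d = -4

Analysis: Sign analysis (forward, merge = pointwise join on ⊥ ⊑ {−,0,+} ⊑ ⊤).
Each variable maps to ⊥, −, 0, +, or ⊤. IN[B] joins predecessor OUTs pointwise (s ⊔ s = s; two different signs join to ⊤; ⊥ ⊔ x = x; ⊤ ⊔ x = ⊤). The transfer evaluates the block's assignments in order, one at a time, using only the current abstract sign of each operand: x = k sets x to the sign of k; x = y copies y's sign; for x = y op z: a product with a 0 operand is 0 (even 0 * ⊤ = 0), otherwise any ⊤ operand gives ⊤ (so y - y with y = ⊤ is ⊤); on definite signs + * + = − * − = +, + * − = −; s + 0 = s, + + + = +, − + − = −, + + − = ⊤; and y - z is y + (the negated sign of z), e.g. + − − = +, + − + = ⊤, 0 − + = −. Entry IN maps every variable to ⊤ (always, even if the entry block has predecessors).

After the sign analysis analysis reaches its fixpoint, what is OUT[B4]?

Answer: {a: -, b: ⊤, c: +, d: -, e: ⊤, f: +}

Trace:
Converged values:
  B0: | IN=(all ⊤) | OUT=(all ⊤)
  B1: | IN=(all ⊤) | OUT=(all ⊤)
  B2: | IN=(all ⊤) | OUT={a:-, d:-; rest ⊤}
  B3: | IN={a:-, d:-; rest ⊤} | OUT={a:-, c:+, d:-, f:+; rest ⊤}
  B4: | IN={a:-, c:+, d:-, f:+; rest ⊤} | OUT={a:-, c:+, d:-, f:+; rest ⊤}

Merge at B4: IN[B4] = OUT[B3] = {a: -, b: ⊤, c: +, d: -, e: ⊤, f: +}
Applying B4's transfer function to that IN value gives OUT[B4] (row B4 above).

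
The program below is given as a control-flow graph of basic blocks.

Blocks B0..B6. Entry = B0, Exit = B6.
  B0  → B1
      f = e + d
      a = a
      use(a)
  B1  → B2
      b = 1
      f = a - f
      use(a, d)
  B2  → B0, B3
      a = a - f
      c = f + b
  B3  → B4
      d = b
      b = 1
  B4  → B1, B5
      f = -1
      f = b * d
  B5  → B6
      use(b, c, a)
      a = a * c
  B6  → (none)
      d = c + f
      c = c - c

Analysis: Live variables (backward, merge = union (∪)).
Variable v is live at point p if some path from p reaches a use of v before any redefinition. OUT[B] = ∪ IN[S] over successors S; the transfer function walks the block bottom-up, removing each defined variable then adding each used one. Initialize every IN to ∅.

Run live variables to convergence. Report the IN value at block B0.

Fixpoint table:
  B0: | IN={a, d, e} | OUT={a, d, e, f}
  B1: | IN={a, d, e, f} | OUT={a, b, d, e, f}
  B2: | IN={a, b, d, e, f} | OUT={a, b, c, d, e}
  B3: | IN={a, b, c, e} | OUT={a, b, c, d, e}
  B4: | IN={a, b, c, d, e} | OUT={a, b, c, d, e, f}
  B5: | IN={a, b, c, f} | OUT={c, f}
  B6: | IN={c, f} | OUT={}

Merge at B0: OUT[B0] = IN[B1] = {a, d, e, f}
Applying B0's transfer function to that OUT value gives IN[B0] (row B0 above).

Answer: {a, d, e}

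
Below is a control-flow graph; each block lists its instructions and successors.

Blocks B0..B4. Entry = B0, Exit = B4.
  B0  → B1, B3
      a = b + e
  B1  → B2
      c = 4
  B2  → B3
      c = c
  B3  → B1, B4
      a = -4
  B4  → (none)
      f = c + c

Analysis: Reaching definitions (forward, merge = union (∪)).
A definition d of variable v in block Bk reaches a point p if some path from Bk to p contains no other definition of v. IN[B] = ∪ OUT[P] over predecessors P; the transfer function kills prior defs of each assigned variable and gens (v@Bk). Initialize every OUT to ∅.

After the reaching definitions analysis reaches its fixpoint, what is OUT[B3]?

Answer: {a@B3, c@B2}

Derivation:
Fixpoint table:
  B0:  IN={}  OUT={a@B0}
  B1:  IN={a@B0, a@B3, c@B2}  OUT={a@B0, a@B3, c@B1}
  B2:  IN={a@B0, a@B3, c@B1}  OUT={a@B0, a@B3, c@B2}
  B3:  IN={a@B0, a@B3, c@B2}  OUT={a@B3, c@B2}
  B4:  IN={a@B3, c@B2}  OUT={a@B3, c@B2, f@B4}

Merge at B3: IN[B3] = OUT[B0] ⊔ OUT[B2] = {a@B0, a@B3, c@B2}
Applying B3's transfer function to that IN value gives OUT[B3] (row B3 above).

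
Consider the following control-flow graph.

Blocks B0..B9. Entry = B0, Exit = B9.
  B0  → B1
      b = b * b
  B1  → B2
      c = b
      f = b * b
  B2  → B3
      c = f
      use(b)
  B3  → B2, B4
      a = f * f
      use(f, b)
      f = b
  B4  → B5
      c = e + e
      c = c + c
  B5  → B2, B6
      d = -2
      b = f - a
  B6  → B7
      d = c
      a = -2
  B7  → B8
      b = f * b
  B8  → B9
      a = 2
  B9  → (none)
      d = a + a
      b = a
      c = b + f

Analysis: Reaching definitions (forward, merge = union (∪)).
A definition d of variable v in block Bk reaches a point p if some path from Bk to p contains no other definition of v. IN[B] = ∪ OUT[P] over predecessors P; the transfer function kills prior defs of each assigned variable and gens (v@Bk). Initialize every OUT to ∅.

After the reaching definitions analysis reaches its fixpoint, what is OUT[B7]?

Answer: {a@B6, b@B7, c@B4, d@B6, f@B3}

Derivation:
Converged values:
  B0:   IN={}   OUT={b@B0}
  B1:   IN={b@B0}   OUT={b@B0, c@B1, f@B1}
  B2:   IN={a@B3, b@B0, b@B5, c@B1, c@B2, c@B4, d@B5, f@B1, f@B3}   OUT={a@B3, b@B0, b@B5, c@B2, d@B5, f@B1, f@B3}
  B3:   IN={a@B3, b@B0, b@B5, c@B2, d@B5, f@B1, f@B3}   OUT={a@B3, b@B0, b@B5, c@B2, d@B5, f@B3}
  B4:   IN={a@B3, b@B0, b@B5, c@B2, d@B5, f@B3}   OUT={a@B3, b@B0, b@B5, c@B4, d@B5, f@B3}
  B5:   IN={a@B3, b@B0, b@B5, c@B4, d@B5, f@B3}   OUT={a@B3, b@B5, c@B4, d@B5, f@B3}
  B6:   IN={a@B3, b@B5, c@B4, d@B5, f@B3}   OUT={a@B6, b@B5, c@B4, d@B6, f@B3}
  B7:   IN={a@B6, b@B5, c@B4, d@B6, f@B3}   OUT={a@B6, b@B7, c@B4, d@B6, f@B3}
  B8:   IN={a@B6, b@B7, c@B4, d@B6, f@B3}   OUT={a@B8, b@B7, c@B4, d@B6, f@B3}
  B9:   IN={a@B8, b@B7, c@B4, d@B6, f@B3}   OUT={a@B8, b@B9, c@B9, d@B9, f@B3}

Merge at B7: IN[B7] = OUT[B6] = {a@B6, b@B5, c@B4, d@B6, f@B3}
Applying B7's transfer function to that IN value gives OUT[B7] (row B7 above).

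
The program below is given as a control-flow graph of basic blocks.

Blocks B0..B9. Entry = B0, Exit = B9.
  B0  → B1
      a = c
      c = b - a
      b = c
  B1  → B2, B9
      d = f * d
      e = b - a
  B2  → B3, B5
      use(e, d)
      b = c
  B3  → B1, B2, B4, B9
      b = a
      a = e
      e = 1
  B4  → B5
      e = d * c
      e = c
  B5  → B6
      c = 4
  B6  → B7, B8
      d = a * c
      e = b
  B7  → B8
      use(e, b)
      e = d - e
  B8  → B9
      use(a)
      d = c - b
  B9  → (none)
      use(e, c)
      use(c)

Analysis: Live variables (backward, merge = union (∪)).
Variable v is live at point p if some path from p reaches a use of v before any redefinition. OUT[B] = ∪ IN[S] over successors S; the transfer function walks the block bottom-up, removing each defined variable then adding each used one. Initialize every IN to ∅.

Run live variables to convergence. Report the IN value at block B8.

Fixpoint table:
  B0:   IN={b, c, d, f}   OUT={a, b, c, d, f}
  B1:   IN={a, b, c, d, f}   OUT={a, c, d, e, f}
  B2:   IN={a, c, d, e, f}   OUT={a, b, c, d, e, f}
  B3:   IN={a, c, d, e, f}   OUT={a, b, c, d, e, f}
  B4:   IN={a, b, c, d}   OUT={a, b}
  B5:   IN={a, b}   OUT={a, b, c}
  B6:   IN={a, b, c}   OUT={a, b, c, d, e}
  B7:   IN={a, b, c, d, e}   OUT={a, b, c, e}
  B8:   IN={a, b, c, e}   OUT={c, e}
  B9:   IN={c, e}   OUT={}

Merge at B8: OUT[B8] = IN[B9] = {c, e}
Applying B8's transfer function to that OUT value gives IN[B8] (row B8 above).

Answer: {a, b, c, e}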